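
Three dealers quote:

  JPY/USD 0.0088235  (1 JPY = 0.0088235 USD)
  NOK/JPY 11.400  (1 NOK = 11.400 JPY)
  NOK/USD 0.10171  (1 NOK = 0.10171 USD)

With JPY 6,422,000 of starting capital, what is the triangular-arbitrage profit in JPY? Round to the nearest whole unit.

Profitable loop is JPY → NOK → USD → JPY:
JPY 6,422,000 ÷ 11.400 = NOK 563,333.33
NOK 563,333.33 × 0.10171 = USD 57,296.63
USD 57,296.63 ÷ 0.0088235 = JPY 6,493,640
Profit = JPY 6,493,640 − JPY 6,422,000

Profit: JPY 71,640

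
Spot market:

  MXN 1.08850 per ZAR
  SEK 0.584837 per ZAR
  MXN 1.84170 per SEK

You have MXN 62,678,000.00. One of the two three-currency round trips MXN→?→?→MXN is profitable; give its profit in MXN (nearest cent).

Profit: MXN 663,717.45

Profitable loop is MXN → SEK → ZAR → MXN:
MXN 62,678,000.00 ÷ 1.84170 = SEK 34,032,687.19
SEK 34,032,687.19 ÷ 0.584837 = ZAR 58,191,747.77
ZAR 58,191,747.77 × 1.08850 = MXN 63,341,717.45
Profit = MXN 63,341,717.45 − MXN 62,678,000.00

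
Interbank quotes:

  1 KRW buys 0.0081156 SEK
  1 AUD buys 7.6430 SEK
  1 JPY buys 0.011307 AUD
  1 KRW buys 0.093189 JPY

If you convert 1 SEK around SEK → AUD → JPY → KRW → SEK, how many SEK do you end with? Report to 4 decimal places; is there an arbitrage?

Around SEK → AUD → JPY → KRW → SEK: 1 ÷ 7.6430 ÷ 0.011307 ÷ 0.093189 × 0.0081156 = 1.007731
Product > 1; profitable direction is SEK → AUD → JPY → KRW → SEK.

1.0077 (arbitrage exists)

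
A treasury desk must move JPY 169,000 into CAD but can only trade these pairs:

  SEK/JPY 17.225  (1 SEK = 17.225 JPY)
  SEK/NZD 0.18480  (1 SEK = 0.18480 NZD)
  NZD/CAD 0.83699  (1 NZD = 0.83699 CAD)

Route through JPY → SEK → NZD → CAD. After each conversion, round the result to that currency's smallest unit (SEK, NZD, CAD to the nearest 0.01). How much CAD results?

CAD 1,517.57

JPY 169,000 ÷ 17.225 = SEK 9,811.32
SEK 9,811.32 × 0.18480 = NZD 1,813.13
NZD 1,813.13 × 0.83699 = CAD 1,517.57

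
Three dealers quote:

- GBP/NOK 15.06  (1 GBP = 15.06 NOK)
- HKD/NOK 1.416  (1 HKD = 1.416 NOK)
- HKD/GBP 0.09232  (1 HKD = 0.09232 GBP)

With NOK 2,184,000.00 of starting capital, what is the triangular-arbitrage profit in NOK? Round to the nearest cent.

Profit: NOK 40,309.00

Profitable loop is NOK → GBP → HKD → NOK:
NOK 2,184,000.00 ÷ 15.06 = GBP 145,019.92
GBP 145,019.92 ÷ 0.09232 = HKD 1,570,839.69
HKD 1,570,839.69 × 1.416 = NOK 2,224,309.00
Profit = NOK 2,224,309.00 − NOK 2,184,000.00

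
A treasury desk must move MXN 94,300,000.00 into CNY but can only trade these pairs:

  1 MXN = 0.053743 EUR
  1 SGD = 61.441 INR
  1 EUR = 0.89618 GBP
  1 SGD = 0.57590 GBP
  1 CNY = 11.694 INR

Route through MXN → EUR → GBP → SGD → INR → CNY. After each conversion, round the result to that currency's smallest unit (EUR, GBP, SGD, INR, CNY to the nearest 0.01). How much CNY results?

CNY 41,435,916.85

MXN 94,300,000.00 × 0.053743 = EUR 5,067,964.90
EUR 5,067,964.90 × 0.89618 = GBP 4,541,808.78
GBP 4,541,808.78 ÷ 0.57590 = SGD 7,886,453.86
SGD 7,886,453.86 × 61.441 = INR 484,551,611.61
INR 484,551,611.61 ÷ 11.694 = CNY 41,435,916.85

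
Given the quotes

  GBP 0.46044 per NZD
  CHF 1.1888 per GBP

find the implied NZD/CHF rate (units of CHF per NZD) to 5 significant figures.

1 NZD × 0.46044 = 0.46044 GBP
0.46044 GBP × 1.1888 = 0.547371 CHF

NZD/CHF = 0.54737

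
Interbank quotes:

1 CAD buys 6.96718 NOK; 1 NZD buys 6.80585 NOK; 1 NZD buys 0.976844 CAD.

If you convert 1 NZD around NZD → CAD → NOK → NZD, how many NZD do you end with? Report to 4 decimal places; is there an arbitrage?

1.0000 (no arbitrage)

Around NZD → CAD → NOK → NZD: 1 × 0.976844 × 6.96718 ÷ 6.80585 = 1.000000
Product ≈ 1 (deviation 0.000%, within rounding noise).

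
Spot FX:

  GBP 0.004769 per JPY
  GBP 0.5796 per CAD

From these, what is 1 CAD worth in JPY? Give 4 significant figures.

CAD/JPY = 121.5

1 CAD × 0.5796 = 0.5796 GBP
0.5796 GBP ÷ 0.004769 = 121.535 JPY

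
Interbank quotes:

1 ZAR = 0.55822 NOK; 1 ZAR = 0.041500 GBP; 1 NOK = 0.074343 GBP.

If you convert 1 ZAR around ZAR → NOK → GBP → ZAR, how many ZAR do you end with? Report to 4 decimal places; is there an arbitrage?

1.0000 (no arbitrage)

Around ZAR → NOK → GBP → ZAR: 1 × 0.55822 × 0.074343 ÷ 0.041500 = 0.999994
Product ≈ 1 (deviation 0.001%, within rounding noise).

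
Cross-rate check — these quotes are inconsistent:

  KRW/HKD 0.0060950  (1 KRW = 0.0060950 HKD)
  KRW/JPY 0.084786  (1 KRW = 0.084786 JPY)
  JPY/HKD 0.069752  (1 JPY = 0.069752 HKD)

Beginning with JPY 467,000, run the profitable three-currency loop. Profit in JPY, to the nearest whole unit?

Profitable loop is JPY → KRW → HKD → JPY:
JPY 467,000 ÷ 0.084786 = KRW 5,507,985
KRW 5,507,985 × 0.0060950 = HKD 33,571.17
HKD 33,571.17 ÷ 0.069752 = JPY 481,293
Profit = JPY 481,293 − JPY 467,000

Profit: JPY 14,293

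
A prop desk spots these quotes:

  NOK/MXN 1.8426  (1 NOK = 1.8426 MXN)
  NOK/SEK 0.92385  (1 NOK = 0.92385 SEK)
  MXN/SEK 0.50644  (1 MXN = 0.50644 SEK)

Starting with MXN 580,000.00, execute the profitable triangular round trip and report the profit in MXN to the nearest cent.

Profit: MXN 5,848.87

Profitable loop is MXN → SEK → NOK → MXN:
MXN 580,000.00 × 0.50644 = SEK 293,735.20
SEK 293,735.20 ÷ 0.92385 = NOK 317,946.85
NOK 317,946.85 × 1.8426 = MXN 585,848.87
Profit = MXN 585,848.87 − MXN 580,000.00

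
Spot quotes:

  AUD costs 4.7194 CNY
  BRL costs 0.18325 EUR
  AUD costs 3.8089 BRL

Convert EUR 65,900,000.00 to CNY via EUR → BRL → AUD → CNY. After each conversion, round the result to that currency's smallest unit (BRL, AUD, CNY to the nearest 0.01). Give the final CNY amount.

EUR 65,900,000.00 ÷ 0.18325 = BRL 359,618,008.19
BRL 359,618,008.19 ÷ 3.8089 = AUD 94,415,187.64
AUD 94,415,187.64 × 4.7194 = CNY 445,583,036.55

CNY 445,583,036.55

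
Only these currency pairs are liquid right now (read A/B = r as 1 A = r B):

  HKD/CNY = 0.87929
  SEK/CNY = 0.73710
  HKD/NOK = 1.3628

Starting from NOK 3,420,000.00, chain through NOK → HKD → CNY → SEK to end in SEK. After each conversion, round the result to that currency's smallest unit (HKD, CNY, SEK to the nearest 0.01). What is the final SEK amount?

NOK 3,420,000.00 ÷ 1.3628 = HKD 2,509,539.18
HKD 2,509,539.18 × 0.87929 = CNY 2,206,612.71
CNY 2,206,612.71 ÷ 0.73710 = SEK 2,993,640.90

SEK 2,993,640.90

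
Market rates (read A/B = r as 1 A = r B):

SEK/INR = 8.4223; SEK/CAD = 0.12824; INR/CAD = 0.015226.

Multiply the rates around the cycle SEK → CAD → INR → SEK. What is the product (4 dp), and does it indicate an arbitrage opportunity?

Around SEK → CAD → INR → SEK: 1 × 0.12824 ÷ 0.015226 ÷ 8.4223 = 1.000016
Product ≈ 1 (deviation 0.002%, within rounding noise).

1.0000 (no arbitrage)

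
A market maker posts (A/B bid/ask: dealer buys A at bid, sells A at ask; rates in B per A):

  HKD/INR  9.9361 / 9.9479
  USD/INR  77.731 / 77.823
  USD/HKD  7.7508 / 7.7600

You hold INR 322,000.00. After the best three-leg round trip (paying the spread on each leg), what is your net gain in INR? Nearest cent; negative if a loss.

Best loop INR → HKD → USD → INR:
INR 322,000.00 ÷ 9.9479 (buy HKD at ask) = HKD 32,368.64
HKD 32,368.64 ÷ 7.7600 (buy USD at ask) = USD 4,171.22
USD 4,171.22 × 77.731 (sell USD at bid) = INR 324,232.84

Net profit: INR 2,232.84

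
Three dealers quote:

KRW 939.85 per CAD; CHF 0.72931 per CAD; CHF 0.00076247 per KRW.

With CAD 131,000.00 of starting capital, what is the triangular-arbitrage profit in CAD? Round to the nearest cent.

Profitable loop is CAD → CHF → KRW → CAD:
CAD 131,000.00 × 0.72931 = CHF 95,539.61
CHF 95,539.61 ÷ 0.00076247 = KRW 125,302,779
KRW 125,302,779 ÷ 939.85 = CAD 133,322.10
Profit = CAD 133,322.10 − CAD 131,000.00

Profit: CAD 2,322.10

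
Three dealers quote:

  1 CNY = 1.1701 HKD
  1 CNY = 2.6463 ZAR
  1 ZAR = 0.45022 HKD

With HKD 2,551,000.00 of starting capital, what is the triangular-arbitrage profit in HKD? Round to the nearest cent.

Profitable loop is HKD → CNY → ZAR → HKD:
HKD 2,551,000.00 ÷ 1.1701 = CNY 2,180,155.54
CNY 2,180,155.54 × 2.6463 = ZAR 5,769,345.61
ZAR 5,769,345.61 × 0.45022 = HKD 2,597,474.78
Profit = HKD 2,597,474.78 − HKD 2,551,000.00

Profit: HKD 46,474.78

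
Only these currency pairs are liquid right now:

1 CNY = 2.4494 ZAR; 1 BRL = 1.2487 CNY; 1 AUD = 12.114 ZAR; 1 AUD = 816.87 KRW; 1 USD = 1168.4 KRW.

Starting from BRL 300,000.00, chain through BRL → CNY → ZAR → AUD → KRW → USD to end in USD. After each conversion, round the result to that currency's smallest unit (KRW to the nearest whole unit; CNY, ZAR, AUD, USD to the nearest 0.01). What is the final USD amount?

BRL 300,000.00 × 1.2487 = CNY 374,610.00
CNY 374,610.00 × 2.4494 = ZAR 917,569.73
ZAR 917,569.73 ÷ 12.114 = AUD 75,744.57
AUD 75,744.57 × 816.87 = KRW 61,873,467
KRW 61,873,467 ÷ 1168.4 = USD 52,955.72

USD 52,955.72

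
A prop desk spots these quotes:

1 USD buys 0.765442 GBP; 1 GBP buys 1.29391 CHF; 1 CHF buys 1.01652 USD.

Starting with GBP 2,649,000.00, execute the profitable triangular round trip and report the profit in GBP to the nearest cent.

Profit: GBP 17,946.13

Profitable loop is GBP → CHF → USD → GBP:
GBP 2,649,000.00 × 1.29391 = CHF 3,427,567.59
CHF 3,427,567.59 × 1.01652 = USD 3,484,191.01
USD 3,484,191.01 × 0.765442 = GBP 2,666,946.13
Profit = GBP 2,666,946.13 − GBP 2,649,000.00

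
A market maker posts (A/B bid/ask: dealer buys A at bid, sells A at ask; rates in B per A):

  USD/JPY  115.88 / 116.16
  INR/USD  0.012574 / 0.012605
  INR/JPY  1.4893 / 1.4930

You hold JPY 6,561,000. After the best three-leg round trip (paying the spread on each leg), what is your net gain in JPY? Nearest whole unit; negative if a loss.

Best loop JPY → USD → INR → JPY:
JPY 6,561,000 ÷ 116.16 (buy USD at ask) = USD 56,482.44
USD 56,482.44 ÷ 0.012605 (buy INR at ask) = INR 4,480,955.02
INR 4,480,955.02 × 1.4893 (sell INR at bid) = JPY 6,673,486

Net profit: JPY 112,486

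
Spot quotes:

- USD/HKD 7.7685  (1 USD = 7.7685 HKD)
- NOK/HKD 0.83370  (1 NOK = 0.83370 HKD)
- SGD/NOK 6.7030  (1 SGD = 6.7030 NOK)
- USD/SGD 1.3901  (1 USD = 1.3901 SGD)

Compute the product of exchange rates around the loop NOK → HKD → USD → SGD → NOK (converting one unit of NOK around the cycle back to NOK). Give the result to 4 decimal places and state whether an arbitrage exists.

Around NOK → HKD → USD → SGD → NOK: 1 × 0.83370 ÷ 7.7685 × 1.3901 × 6.7030 = 0.999972
Product ≈ 1 (deviation 0.003%, within rounding noise).

1.0000 (no arbitrage)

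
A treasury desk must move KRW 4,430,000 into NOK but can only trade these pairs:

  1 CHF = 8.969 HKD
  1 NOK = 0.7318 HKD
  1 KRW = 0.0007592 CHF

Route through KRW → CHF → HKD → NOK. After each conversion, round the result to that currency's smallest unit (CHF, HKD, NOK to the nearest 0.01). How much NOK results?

NOK 41,220.39

KRW 4,430,000 × 0.0007592 = CHF 3,363.26
CHF 3,363.26 × 8.969 = HKD 30,165.08
HKD 30,165.08 ÷ 0.7318 = NOK 41,220.39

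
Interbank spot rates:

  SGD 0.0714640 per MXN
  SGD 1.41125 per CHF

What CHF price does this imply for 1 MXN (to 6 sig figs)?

1 MXN × 0.0714640 = 0.071464 SGD
0.071464 SGD ÷ 1.41125 = 0.0506388 CHF

MXN/CHF = 0.0506388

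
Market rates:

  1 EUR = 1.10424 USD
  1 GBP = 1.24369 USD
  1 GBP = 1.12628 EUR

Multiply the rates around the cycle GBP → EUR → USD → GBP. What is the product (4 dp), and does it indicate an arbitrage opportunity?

Around GBP → EUR → USD → GBP: 1 × 1.12628 × 1.10424 ÷ 1.24369 = 0.999995
Product ≈ 1 (deviation 0.001%, within rounding noise).

1.0000 (no arbitrage)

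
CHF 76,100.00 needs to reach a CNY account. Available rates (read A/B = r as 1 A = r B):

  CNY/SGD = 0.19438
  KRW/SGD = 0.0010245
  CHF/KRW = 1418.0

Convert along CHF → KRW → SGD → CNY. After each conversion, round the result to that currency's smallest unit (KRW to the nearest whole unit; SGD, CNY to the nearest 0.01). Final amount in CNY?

CHF 76,100.00 × 1418.0 = KRW 107,909,800
KRW 107,909,800 × 0.0010245 = SGD 110,553.59
SGD 110,553.59 ÷ 0.19438 = CNY 568,749.82

CNY 568,749.82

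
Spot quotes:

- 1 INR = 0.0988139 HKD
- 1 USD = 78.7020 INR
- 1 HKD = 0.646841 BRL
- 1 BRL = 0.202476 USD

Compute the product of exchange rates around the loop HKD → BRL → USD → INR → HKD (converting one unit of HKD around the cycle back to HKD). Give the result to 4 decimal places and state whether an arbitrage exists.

Around HKD → BRL → USD → INR → HKD: 1 × 0.646841 × 0.202476 × 78.7020 × 0.0988139 = 1.018533
Product > 1; profitable direction is HKD → BRL → USD → INR → HKD.

1.0185 (arbitrage exists)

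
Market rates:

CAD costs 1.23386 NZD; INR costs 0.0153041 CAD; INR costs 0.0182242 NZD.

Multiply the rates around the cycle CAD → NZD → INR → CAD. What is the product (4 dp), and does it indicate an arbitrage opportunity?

1.0362 (arbitrage exists)

Around CAD → NZD → INR → CAD: 1 × 1.23386 ÷ 0.0182242 × 0.0153041 = 1.036156
Product > 1; profitable direction is CAD → NZD → INR → CAD.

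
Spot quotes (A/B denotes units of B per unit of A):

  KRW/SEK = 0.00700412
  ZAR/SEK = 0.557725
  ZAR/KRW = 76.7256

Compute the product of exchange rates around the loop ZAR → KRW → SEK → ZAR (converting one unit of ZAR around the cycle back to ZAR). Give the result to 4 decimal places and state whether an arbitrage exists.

0.9635 (arbitrage exists)

Around ZAR → KRW → SEK → ZAR: 1 × 76.7256 × 0.00700412 ÷ 0.557725 = 0.963549
Product < 1; profitable direction is ZAR → SEK → KRW → ZAR.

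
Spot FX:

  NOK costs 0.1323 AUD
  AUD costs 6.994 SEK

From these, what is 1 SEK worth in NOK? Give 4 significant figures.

1 SEK ÷ 6.994 = 0.14298 AUD
0.14298 AUD ÷ 0.1323 = 1.08072 NOK

SEK/NOK = 1.081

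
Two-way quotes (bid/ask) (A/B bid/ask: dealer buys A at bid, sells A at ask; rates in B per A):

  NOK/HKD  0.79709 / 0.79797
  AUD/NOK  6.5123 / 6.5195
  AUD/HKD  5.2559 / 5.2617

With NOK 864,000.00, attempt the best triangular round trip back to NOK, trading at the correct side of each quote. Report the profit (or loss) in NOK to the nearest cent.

Net profit: NOK 8,890.93

Best loop NOK → AUD → HKD → NOK:
NOK 864,000.00 ÷ 6.5195 (buy AUD at ask) = AUD 132,525.50
AUD 132,525.50 × 5.2559 (sell AUD at bid) = HKD 696,540.78
HKD 696,540.78 ÷ 0.79797 (buy NOK at ask) = NOK 872,890.93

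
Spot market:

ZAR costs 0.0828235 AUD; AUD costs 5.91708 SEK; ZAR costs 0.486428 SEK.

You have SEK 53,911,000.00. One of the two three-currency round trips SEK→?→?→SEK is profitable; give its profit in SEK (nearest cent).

Profit: SEK 404,007.25

Profitable loop is SEK → ZAR → AUD → SEK:
SEK 53,911,000.00 ÷ 0.486428 = ZAR 110,830,379.83
ZAR 110,830,379.83 × 0.0828235 = AUD 9,179,359.96
AUD 9,179,359.96 × 5.91708 = SEK 54,315,007.25
Profit = SEK 54,315,007.25 − SEK 53,911,000.00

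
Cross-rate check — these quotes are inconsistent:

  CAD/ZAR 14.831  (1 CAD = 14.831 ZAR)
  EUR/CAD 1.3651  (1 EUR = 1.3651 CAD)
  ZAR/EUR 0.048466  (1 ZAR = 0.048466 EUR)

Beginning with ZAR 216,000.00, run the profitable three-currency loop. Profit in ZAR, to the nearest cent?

Profit: ZAR 4,131.24

Profitable loop is ZAR → CAD → EUR → ZAR:
ZAR 216,000.00 ÷ 14.831 = CAD 14,564.09
CAD 14,564.09 ÷ 1.3651 = EUR 10,668.88
EUR 10,668.88 ÷ 0.048466 = ZAR 220,131.24
Profit = ZAR 220,131.24 − ZAR 216,000.00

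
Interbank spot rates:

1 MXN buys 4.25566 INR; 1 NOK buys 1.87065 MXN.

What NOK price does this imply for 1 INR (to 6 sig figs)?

1 INR ÷ 4.25566 = 0.234981 MXN
0.234981 MXN ÷ 1.87065 = 0.125615 NOK

INR/NOK = 0.125615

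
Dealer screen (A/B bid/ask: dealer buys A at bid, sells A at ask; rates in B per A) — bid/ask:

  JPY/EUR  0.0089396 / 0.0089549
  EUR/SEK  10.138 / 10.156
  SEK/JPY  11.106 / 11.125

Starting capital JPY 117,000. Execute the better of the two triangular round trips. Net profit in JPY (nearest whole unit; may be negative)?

Best loop JPY → EUR → SEK → JPY:
JPY 117,000 × 0.0089396 (sell JPY at bid) = EUR 1,045.93
EUR 1,045.93 × 10.138 (sell EUR at bid) = SEK 10,603.67
SEK 10,603.67 × 11.106 (sell SEK at bid) = JPY 117,764

Net profit: JPY 764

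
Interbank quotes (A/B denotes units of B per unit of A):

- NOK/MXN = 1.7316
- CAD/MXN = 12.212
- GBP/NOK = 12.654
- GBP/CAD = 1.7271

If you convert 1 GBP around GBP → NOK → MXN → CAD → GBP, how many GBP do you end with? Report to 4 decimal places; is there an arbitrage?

1.0389 (arbitrage exists)

Around GBP → NOK → MXN → CAD → GBP: 1 × 12.654 × 1.7316 ÷ 12.212 ÷ 1.7271 = 1.038894
Product > 1; profitable direction is GBP → NOK → MXN → CAD → GBP.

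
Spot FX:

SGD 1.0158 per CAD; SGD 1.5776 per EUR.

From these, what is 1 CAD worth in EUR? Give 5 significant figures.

1 CAD × 1.0158 = 1.0158 SGD
1.0158 SGD ÷ 1.5776 = 0.643889 EUR

CAD/EUR = 0.64389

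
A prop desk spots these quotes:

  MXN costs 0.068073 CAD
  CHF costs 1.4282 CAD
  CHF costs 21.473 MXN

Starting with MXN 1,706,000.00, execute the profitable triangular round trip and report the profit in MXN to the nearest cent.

Profit: MXN 40,053.77

Profitable loop is MXN → CAD → CHF → MXN:
MXN 1,706,000.00 × 0.068073 = CAD 116,132.54
CAD 116,132.54 ÷ 1.4282 = CHF 81,313.92
CHF 81,313.92 × 21.473 = MXN 1,746,053.77
Profit = MXN 1,746,053.77 − MXN 1,706,000.00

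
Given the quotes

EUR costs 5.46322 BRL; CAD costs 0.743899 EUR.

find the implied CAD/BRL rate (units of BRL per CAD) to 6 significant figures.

1 CAD × 0.743899 = 0.743899 EUR
0.743899 EUR × 5.46322 = 4.06408 BRL

CAD/BRL = 4.06408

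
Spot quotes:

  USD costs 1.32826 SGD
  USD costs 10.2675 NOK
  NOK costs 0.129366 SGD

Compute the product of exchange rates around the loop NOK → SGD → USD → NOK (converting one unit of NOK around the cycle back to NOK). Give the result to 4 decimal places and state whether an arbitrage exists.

Around NOK → SGD → USD → NOK: 1 × 0.129366 ÷ 1.32826 × 10.2675 = 1.000004
Product ≈ 1 (deviation 0.000%, within rounding noise).

1.0000 (no arbitrage)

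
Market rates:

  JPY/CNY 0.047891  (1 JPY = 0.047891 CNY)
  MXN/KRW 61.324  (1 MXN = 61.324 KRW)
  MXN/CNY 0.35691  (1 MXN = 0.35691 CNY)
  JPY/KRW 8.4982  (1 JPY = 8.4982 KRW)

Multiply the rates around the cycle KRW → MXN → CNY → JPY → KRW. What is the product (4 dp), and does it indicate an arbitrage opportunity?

1.0328 (arbitrage exists)

Around KRW → MXN → CNY → JPY → KRW: 1 ÷ 61.324 × 0.35691 ÷ 0.047891 × 8.4982 = 1.032764
Product > 1; profitable direction is KRW → MXN → CNY → JPY → KRW.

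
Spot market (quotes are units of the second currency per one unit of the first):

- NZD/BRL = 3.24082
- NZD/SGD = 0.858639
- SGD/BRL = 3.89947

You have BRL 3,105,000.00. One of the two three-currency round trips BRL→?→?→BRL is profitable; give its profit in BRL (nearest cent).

Profitable loop is BRL → NZD → SGD → BRL:
BRL 3,105,000.00 ÷ 3.24082 = NZD 958,090.85
NZD 958,090.85 × 0.858639 = SGD 822,654.17
SGD 822,654.17 × 3.89947 = BRL 3,207,915.27
Profit = BRL 3,207,915.27 − BRL 3,105,000.00

Profit: BRL 102,915.27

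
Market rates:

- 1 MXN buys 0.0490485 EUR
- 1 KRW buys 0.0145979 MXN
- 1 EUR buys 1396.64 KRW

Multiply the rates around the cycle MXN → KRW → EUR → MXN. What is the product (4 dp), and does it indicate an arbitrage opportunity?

1.0000 (no arbitrage)

Around MXN → KRW → EUR → MXN: 1 ÷ 0.0145979 ÷ 1396.64 ÷ 0.0490485 = 0.999999
Product ≈ 1 (deviation 0.000%, within rounding noise).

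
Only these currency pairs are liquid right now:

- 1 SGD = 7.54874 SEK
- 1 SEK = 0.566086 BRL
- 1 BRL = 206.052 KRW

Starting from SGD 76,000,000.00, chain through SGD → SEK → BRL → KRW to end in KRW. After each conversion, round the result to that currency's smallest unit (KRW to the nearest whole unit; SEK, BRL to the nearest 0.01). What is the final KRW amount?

KRW 66,918,671,139

SGD 76,000,000.00 × 7.54874 = SEK 573,704,240.00
SEK 573,704,240.00 × 0.566086 = BRL 324,765,938.40
BRL 324,765,938.40 × 206.052 = KRW 66,918,671,139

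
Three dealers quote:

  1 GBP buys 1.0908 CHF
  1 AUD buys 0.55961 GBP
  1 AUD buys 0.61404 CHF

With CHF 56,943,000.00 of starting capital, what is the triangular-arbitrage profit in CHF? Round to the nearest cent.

Profit: CHF 337,448.67

Profitable loop is CHF → GBP → AUD → CHF:
CHF 56,943,000.00 ÷ 1.0908 = GBP 52,202,970.30
GBP 52,202,970.30 ÷ 0.55961 = AUD 93,284,555.85
AUD 93,284,555.85 × 0.61404 = CHF 57,280,448.67
Profit = CHF 57,280,448.67 − CHF 56,943,000.00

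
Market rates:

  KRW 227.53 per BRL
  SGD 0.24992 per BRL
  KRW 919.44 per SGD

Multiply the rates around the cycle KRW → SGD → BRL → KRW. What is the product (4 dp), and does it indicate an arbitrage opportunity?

Around KRW → SGD → BRL → KRW: 1 ÷ 919.44 ÷ 0.24992 × 227.53 = 0.990180
Product < 1; profitable direction is KRW → BRL → SGD → KRW.

0.9902 (arbitrage exists)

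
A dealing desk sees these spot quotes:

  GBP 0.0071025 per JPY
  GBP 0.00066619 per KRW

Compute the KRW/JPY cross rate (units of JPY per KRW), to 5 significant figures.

KRW/JPY = 0.093797

1 KRW × 0.00066619 = 0.00066619 GBP
0.00066619 GBP ÷ 0.0071025 = 0.0937966 JPY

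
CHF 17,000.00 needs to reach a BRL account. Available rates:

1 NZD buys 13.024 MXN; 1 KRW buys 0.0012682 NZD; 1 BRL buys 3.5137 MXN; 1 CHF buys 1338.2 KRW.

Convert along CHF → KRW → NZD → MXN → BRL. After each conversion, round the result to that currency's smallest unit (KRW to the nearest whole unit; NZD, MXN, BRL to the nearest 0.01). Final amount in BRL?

BRL 106,939.32

CHF 17,000.00 × 1338.2 = KRW 22,749,400
KRW 22,749,400 × 0.0012682 = NZD 28,850.79
NZD 28,850.79 × 13.024 = MXN 375,752.69
MXN 375,752.69 ÷ 3.5137 = BRL 106,939.32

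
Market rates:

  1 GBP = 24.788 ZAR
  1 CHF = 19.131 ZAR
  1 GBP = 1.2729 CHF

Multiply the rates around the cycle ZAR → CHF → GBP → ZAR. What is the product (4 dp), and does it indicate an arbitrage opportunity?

Around ZAR → CHF → GBP → ZAR: 1 ÷ 19.131 ÷ 1.2729 × 24.788 = 1.017910
Product > 1; profitable direction is ZAR → CHF → GBP → ZAR.

1.0179 (arbitrage exists)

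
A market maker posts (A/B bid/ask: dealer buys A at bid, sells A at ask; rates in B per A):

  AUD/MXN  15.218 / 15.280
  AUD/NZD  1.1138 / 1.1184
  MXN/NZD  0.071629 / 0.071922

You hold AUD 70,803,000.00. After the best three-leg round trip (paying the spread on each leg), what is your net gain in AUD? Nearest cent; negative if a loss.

Best loop AUD → NZD → MXN → AUD:
AUD 70,803,000.00 × 1.1138 (sell AUD at bid) = NZD 78,860,381.40
NZD 78,860,381.40 ÷ 0.071922 (buy MXN at ask) = MXN 1,096,470,918.50
MXN 1,096,470,918.50 ÷ 15.280 (buy AUD at ask) = AUD 71,758,567.96

Net profit: AUD 955,567.96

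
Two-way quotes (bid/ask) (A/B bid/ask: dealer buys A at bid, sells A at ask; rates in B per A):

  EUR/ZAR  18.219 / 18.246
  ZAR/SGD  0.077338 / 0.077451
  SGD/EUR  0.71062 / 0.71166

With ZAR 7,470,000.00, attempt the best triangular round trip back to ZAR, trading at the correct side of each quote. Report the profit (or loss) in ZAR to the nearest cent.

Net profit: ZAR 9,550.53

Best loop ZAR → SGD → EUR → ZAR:
ZAR 7,470,000.00 × 0.077338 (sell ZAR at bid) = SGD 577,714.86
SGD 577,714.86 × 0.71062 (sell SGD at bid) = EUR 410,535.73
EUR 410,535.73 × 18.219 (sell EUR at bid) = ZAR 7,479,550.53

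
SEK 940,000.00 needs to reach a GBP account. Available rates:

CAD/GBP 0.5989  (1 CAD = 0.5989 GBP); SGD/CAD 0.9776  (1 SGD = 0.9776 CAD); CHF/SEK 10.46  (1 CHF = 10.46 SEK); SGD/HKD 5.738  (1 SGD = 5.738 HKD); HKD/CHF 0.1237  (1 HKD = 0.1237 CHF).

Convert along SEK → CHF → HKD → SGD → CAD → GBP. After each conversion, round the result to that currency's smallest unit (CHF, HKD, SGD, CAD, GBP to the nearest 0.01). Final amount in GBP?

SEK 940,000.00 ÷ 10.46 = CHF 89,866.16
CHF 89,866.16 ÷ 0.1237 = HKD 726,484.72
HKD 726,484.72 ÷ 5.738 = SGD 126,609.40
SGD 126,609.40 × 0.9776 = CAD 123,773.35
CAD 123,773.35 × 0.5989 = GBP 74,127.86

GBP 74,127.86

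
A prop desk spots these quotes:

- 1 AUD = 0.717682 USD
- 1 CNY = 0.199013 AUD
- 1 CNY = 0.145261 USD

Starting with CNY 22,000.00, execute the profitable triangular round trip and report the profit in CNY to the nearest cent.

Profitable loop is CNY → USD → AUD → CNY:
CNY 22,000.00 × 0.145261 = USD 3,195.74
USD 3,195.74 ÷ 0.717682 = AUD 4,452.87
AUD 4,452.87 ÷ 0.199013 = CNY 22,374.75
Profit = CNY 22,374.75 − CNY 22,000.00

Profit: CNY 374.75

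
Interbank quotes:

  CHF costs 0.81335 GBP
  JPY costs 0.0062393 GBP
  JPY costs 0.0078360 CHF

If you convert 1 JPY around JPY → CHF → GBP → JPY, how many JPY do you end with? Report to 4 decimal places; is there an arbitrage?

1.0215 (arbitrage exists)

Around JPY → CHF → GBP → JPY: 1 × 0.0078360 × 0.81335 ÷ 0.0062393 = 1.021494
Product > 1; profitable direction is JPY → CHF → GBP → JPY.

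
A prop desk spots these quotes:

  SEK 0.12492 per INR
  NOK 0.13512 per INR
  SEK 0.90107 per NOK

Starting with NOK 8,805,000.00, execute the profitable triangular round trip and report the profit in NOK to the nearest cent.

Profit: NOK 229,064.12

Profitable loop is NOK → INR → SEK → NOK:
NOK 8,805,000.00 ÷ 0.13512 = INR 65,164,298.40
INR 65,164,298.40 × 0.12492 = SEK 8,140,324.16
SEK 8,140,324.16 ÷ 0.90107 = NOK 9,034,064.12
Profit = NOK 9,034,064.12 − NOK 8,805,000.00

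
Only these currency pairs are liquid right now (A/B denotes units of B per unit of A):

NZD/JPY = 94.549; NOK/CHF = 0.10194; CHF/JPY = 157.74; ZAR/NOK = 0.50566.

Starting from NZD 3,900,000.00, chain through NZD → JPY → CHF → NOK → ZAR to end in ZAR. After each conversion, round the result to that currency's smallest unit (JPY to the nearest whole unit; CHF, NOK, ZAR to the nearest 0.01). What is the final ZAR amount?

ZAR 45,349,915.40

NZD 3,900,000.00 × 94.549 = JPY 368,741,100
JPY 368,741,100 ÷ 157.74 = CHF 2,337,651.20
CHF 2,337,651.20 ÷ 0.10194 = NOK 22,931,638.22
NOK 22,931,638.22 ÷ 0.50566 = ZAR 45,349,915.40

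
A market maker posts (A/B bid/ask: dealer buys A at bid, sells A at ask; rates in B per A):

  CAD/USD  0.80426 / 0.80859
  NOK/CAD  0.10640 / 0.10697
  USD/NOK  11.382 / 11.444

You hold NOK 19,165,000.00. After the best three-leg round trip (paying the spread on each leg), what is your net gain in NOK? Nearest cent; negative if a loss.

Net profit: NOK 196,571.87

Best loop NOK → USD → CAD → NOK:
NOK 19,165,000.00 ÷ 11.444 (buy USD at ask) = USD 1,674,676.69
USD 1,674,676.69 ÷ 0.80859 (buy CAD at ask) = CAD 2,071,107.34
CAD 2,071,107.34 ÷ 0.10697 (buy NOK at ask) = NOK 19,361,571.87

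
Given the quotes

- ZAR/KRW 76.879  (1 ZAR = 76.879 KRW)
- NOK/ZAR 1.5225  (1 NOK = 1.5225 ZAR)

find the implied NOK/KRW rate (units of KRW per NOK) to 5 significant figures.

1 NOK × 1.5225 = 1.5225 ZAR
1.5225 ZAR × 76.879 = 117.048 KRW

NOK/KRW = 117.05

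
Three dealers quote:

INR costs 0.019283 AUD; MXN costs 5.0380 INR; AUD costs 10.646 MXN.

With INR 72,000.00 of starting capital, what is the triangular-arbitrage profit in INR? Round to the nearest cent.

Profit: INR 2,464.92

Profitable loop is INR → AUD → MXN → INR:
INR 72,000.00 × 0.019283 = AUD 1,388.38
AUD 1,388.38 × 10.646 = MXN 14,780.65
MXN 14,780.65 × 5.0380 = INR 74,464.92
Profit = INR 74,464.92 − INR 72,000.00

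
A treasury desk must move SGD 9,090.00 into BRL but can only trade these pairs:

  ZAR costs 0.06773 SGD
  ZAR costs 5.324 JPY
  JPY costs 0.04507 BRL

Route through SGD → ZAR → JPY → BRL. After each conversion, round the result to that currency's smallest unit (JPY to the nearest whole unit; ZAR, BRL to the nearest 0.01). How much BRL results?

BRL 32,203.91

SGD 9,090.00 ÷ 0.06773 = ZAR 134,209.36
ZAR 134,209.36 × 5.324 = JPY 714,531
JPY 714,531 × 0.04507 = BRL 32,203.91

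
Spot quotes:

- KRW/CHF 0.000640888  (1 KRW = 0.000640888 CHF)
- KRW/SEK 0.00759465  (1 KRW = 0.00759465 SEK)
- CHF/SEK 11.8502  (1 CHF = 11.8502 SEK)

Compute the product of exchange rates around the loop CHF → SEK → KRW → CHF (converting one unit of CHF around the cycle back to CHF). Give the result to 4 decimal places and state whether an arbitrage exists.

Around CHF → SEK → KRW → CHF: 1 × 11.8502 ÷ 0.00759465 × 0.000640888 = 1.000000
Product ≈ 1 (deviation 0.000%, within rounding noise).

1.0000 (no arbitrage)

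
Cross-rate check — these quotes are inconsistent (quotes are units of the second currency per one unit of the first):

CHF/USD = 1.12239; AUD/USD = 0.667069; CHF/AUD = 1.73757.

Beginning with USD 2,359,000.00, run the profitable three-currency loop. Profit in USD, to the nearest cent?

Profitable loop is USD → CHF → AUD → USD:
USD 2,359,000.00 ÷ 1.12239 = CHF 2,101,764.98
CHF 2,101,764.98 × 1.73757 = AUD 3,651,963.78
AUD 3,651,963.78 × 0.667069 = USD 2,436,111.83
Profit = USD 2,436,111.83 − USD 2,359,000.00

Profit: USD 77,111.83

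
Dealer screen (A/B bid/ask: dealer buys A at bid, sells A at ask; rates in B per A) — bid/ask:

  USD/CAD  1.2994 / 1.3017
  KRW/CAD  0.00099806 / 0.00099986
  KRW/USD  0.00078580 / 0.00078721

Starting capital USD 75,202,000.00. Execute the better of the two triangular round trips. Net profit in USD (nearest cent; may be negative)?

Best loop USD → CAD → KRW → USD:
USD 75,202,000.00 × 1.2994 (sell USD at bid) = CAD 97,717,478.80
CAD 97,717,478.80 ÷ 0.00099986 (buy KRW at ask) = KRW 97,731,161,163
KRW 97,731,161,163 × 0.00078580 (sell KRW at bid) = USD 76,797,146.44

Net profit: USD 1,595,146.44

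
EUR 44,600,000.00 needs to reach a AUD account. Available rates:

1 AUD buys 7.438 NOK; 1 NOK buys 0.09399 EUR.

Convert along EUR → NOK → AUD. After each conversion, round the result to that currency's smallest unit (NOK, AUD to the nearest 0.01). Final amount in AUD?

EUR 44,600,000.00 ÷ 0.09399 = NOK 474,518,565.80
NOK 474,518,565.80 ÷ 7.438 = AUD 63,796,526.73

AUD 63,796,526.73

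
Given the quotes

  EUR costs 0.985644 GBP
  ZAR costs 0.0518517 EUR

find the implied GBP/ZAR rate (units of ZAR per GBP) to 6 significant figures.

GBP/ZAR = 19.5667

1 GBP ÷ 0.985644 = 1.01457 EUR
1.01457 EUR ÷ 0.0518517 = 19.5667 ZAR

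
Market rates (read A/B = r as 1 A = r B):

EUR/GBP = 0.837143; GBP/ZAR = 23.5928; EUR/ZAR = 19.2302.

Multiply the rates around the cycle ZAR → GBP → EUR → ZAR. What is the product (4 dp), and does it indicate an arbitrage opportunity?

Around ZAR → GBP → EUR → ZAR: 1 ÷ 23.5928 ÷ 0.837143 × 19.2302 = 0.973654
Product < 1; profitable direction is ZAR → EUR → GBP → ZAR.

0.9737 (arbitrage exists)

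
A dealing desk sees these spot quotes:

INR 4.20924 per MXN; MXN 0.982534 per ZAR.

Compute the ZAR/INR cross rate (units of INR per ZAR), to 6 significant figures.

ZAR/INR = 4.13572

1 ZAR × 0.982534 = 0.982534 MXN
0.982534 MXN × 4.20924 = 4.13572 INR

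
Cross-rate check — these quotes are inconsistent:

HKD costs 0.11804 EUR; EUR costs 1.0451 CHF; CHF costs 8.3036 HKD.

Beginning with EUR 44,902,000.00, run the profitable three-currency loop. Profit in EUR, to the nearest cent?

Profitable loop is EUR → CHF → HKD → EUR:
EUR 44,902,000.00 × 1.0451 = CHF 46,927,080.20
CHF 46,927,080.20 × 8.3036 = HKD 389,663,703.15
HKD 389,663,703.15 × 0.11804 = EUR 45,995,903.52
Profit = EUR 45,995,903.52 − EUR 44,902,000.00

Profit: EUR 1,093,903.52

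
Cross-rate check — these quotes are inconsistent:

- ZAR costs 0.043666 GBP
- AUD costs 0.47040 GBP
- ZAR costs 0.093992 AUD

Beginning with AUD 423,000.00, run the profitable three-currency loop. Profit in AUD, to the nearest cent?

Profitable loop is AUD → GBP → ZAR → AUD:
AUD 423,000.00 × 0.47040 = GBP 198,979.20
GBP 198,979.20 ÷ 0.043666 = ZAR 4,556,845.14
ZAR 4,556,845.14 × 0.093992 = AUD 428,306.99
Profit = AUD 428,306.99 − AUD 423,000.00

Profit: AUD 5,306.99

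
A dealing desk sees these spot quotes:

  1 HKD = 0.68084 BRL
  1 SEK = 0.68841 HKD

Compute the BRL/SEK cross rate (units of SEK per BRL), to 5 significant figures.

BRL/SEK = 2.1336

1 BRL ÷ 0.68084 = 1.46877 HKD
1.46877 HKD ÷ 0.68841 = 2.13357 SEK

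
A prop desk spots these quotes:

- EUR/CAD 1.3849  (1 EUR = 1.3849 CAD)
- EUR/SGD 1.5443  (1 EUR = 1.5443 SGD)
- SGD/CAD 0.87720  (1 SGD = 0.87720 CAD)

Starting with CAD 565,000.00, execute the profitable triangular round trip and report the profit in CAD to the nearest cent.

Profit: CAD 12,612.48

Profitable loop is CAD → SGD → EUR → CAD:
CAD 565,000.00 ÷ 0.87720 = SGD 644,094.85
SGD 644,094.85 ÷ 1.5443 = EUR 417,078.84
EUR 417,078.84 × 1.3849 = CAD 577,612.48
Profit = CAD 577,612.48 − CAD 565,000.00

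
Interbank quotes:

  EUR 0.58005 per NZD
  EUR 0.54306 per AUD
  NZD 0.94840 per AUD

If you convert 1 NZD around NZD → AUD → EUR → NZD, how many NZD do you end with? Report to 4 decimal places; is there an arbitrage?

0.9872 (arbitrage exists)

Around NZD → AUD → EUR → NZD: 1 ÷ 0.94840 × 0.54306 ÷ 0.58005 = 0.987167
Product < 1; profitable direction is NZD → EUR → AUD → NZD.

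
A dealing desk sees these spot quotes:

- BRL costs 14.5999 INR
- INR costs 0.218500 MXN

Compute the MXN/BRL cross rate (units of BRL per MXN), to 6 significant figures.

MXN/BRL = 0.313472

1 MXN ÷ 0.218500 = 4.57666 INR
4.57666 INR ÷ 14.5999 = 0.313472 BRL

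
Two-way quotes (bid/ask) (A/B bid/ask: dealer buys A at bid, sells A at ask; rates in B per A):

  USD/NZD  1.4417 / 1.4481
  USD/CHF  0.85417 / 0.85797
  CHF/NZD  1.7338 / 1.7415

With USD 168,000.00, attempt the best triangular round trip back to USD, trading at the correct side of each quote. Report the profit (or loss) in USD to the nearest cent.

Best loop USD → CHF → NZD → USD:
USD 168,000.00 × 0.85417 (sell USD at bid) = CHF 143,500.56
CHF 143,500.56 × 1.7338 (sell CHF at bid) = NZD 248,801.27
NZD 248,801.27 ÷ 1.4481 (buy USD at ask) = USD 171,812.22

Net profit: USD 3,812.22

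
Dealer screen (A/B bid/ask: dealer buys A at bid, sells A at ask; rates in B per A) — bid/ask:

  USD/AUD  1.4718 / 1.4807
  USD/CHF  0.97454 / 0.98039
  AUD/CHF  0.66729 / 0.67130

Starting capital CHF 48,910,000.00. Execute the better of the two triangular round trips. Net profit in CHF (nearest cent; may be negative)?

Net profit: CHF 86,178.16

Best loop CHF → USD → AUD → CHF:
CHF 48,910,000.00 ÷ 0.98039 (buy USD at ask) = USD 49,888,309.75
USD 49,888,309.75 × 1.4718 (sell USD at bid) = AUD 73,425,614.30
AUD 73,425,614.30 × 0.66729 (sell AUD at bid) = CHF 48,996,178.16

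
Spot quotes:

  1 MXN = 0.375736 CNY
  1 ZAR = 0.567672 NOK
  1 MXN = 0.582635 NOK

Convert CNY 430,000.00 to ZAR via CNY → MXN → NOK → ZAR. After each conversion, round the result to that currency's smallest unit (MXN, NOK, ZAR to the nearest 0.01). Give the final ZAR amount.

ZAR 1,174,585.80

CNY 430,000.00 ÷ 0.375736 = MXN 1,144,420.55
MXN 1,144,420.55 × 0.582635 = NOK 666,779.47
NOK 666,779.47 ÷ 0.567672 = ZAR 1,174,585.80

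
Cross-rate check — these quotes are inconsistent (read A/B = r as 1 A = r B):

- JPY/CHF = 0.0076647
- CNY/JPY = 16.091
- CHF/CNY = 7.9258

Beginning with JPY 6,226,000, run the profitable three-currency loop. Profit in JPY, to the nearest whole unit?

Profitable loop is JPY → CNY → CHF → JPY:
JPY 6,226,000 ÷ 16.091 = CNY 386,924.37
CNY 386,924.37 ÷ 7.9258 = CHF 48,818.34
CHF 48,818.34 ÷ 0.0076647 = JPY 6,369,243
Profit = JPY 6,369,243 − JPY 6,226,000

Profit: JPY 143,243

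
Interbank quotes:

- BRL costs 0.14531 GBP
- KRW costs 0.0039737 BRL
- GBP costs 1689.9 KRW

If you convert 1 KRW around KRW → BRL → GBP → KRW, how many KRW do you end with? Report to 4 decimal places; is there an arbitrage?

Around KRW → BRL → GBP → KRW: 1 × 0.0039737 × 0.14531 × 1689.9 = 0.975779
Product < 1; profitable direction is KRW → GBP → BRL → KRW.

0.9758 (arbitrage exists)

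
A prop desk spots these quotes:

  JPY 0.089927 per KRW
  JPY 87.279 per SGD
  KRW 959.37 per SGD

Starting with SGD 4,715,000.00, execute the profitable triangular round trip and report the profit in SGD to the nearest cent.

Profit: SGD 54,965.30

Profitable loop is SGD → JPY → KRW → SGD:
SGD 4,715,000.00 × 87.279 = JPY 411,520,485
JPY 411,520,485 ÷ 0.089927 = KRW 4,576,161,609
KRW 4,576,161,609 ÷ 959.37 = SGD 4,769,965.30
Profit = SGD 4,769,965.30 − SGD 4,715,000.00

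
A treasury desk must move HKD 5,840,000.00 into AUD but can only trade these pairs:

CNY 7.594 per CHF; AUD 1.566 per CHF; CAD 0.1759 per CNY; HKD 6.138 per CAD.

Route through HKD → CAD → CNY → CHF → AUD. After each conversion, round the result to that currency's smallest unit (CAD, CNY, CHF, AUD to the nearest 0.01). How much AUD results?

HKD 5,840,000.00 ÷ 6.138 = CAD 951,449.98
CAD 951,449.98 ÷ 0.1759 = CNY 5,409,039.11
CNY 5,409,039.11 ÷ 7.594 = CHF 712,278.00
CHF 712,278.00 × 1.566 = AUD 1,115,427.35

AUD 1,115,427.35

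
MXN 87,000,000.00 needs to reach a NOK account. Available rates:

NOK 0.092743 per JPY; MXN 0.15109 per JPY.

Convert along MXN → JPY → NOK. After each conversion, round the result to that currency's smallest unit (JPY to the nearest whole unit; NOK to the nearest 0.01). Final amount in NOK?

NOK 53,402,879.08

MXN 87,000,000.00 ÷ 0.15109 = JPY 575,815,739
JPY 575,815,739 × 0.092743 = NOK 53,402,879.08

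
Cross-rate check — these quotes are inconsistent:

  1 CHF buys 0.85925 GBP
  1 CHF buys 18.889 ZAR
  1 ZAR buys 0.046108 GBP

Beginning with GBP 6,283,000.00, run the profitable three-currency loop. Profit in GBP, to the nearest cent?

Profitable loop is GBP → CHF → ZAR → GBP:
GBP 6,283,000.00 ÷ 0.85925 = CHF 7,312,190.86
CHF 7,312,190.86 × 18.889 = ZAR 138,119,973.23
ZAR 138,119,973.23 × 0.046108 = GBP 6,368,435.73
Profit = GBP 6,368,435.73 − GBP 6,283,000.00

Profit: GBP 85,435.73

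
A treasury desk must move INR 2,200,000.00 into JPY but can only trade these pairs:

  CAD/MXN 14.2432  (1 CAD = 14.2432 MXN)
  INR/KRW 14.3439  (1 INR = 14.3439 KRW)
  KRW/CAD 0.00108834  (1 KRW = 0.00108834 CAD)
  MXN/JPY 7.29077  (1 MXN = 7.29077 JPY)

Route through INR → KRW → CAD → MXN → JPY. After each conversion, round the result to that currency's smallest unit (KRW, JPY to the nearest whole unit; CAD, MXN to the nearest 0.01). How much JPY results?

JPY 3,566,445

INR 2,200,000.00 × 14.3439 = KRW 31,556,580
KRW 31,556,580 × 0.00108834 = CAD 34,344.29
CAD 34,344.29 × 14.2432 = MXN 489,172.59
MXN 489,172.59 × 7.29077 = JPY 3,566,445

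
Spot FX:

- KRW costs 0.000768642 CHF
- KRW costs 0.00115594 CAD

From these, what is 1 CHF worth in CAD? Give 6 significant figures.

1 CHF ÷ 0.000768642 = 1301 KRW
1301 KRW × 0.00115594 = 1.50387 CAD

CHF/CAD = 1.50387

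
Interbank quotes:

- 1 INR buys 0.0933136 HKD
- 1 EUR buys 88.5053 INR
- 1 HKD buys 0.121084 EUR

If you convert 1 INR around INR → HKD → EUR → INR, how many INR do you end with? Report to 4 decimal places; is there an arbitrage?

Around INR → HKD → EUR → INR: 1 × 0.0933136 × 0.121084 × 88.5053 = 1.000002
Product ≈ 1 (deviation 0.000%, within rounding noise).

1.0000 (no arbitrage)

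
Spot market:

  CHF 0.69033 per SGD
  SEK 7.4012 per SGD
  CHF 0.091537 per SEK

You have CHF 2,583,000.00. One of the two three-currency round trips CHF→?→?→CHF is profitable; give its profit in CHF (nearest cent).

Profit: CHF 48,978.51

Profitable loop is CHF → SEK → SGD → CHF:
CHF 2,583,000.00 ÷ 0.091537 = SEK 28,218,097.60
SEK 28,218,097.60 ÷ 7.4012 = SGD 3,812,638.17
SGD 3,812,638.17 × 0.69033 = CHF 2,631,978.51
Profit = CHF 2,631,978.51 − CHF 2,583,000.00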